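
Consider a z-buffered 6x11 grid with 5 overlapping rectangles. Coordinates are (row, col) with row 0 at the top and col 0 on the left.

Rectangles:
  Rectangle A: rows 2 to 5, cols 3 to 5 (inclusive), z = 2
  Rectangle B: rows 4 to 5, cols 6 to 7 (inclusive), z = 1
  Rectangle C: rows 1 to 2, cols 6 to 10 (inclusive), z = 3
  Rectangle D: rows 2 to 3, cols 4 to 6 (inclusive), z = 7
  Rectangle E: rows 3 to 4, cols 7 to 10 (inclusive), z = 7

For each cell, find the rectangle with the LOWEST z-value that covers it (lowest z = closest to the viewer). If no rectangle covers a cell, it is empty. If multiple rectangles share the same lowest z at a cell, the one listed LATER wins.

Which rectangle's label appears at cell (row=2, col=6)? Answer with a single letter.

Check cell (2,6):
  A: rows 2-5 cols 3-5 -> outside (col miss)
  B: rows 4-5 cols 6-7 -> outside (row miss)
  C: rows 1-2 cols 6-10 z=3 -> covers; best now C (z=3)
  D: rows 2-3 cols 4-6 z=7 -> covers; best now C (z=3)
  E: rows 3-4 cols 7-10 -> outside (row miss)
Winner: C at z=3

Answer: C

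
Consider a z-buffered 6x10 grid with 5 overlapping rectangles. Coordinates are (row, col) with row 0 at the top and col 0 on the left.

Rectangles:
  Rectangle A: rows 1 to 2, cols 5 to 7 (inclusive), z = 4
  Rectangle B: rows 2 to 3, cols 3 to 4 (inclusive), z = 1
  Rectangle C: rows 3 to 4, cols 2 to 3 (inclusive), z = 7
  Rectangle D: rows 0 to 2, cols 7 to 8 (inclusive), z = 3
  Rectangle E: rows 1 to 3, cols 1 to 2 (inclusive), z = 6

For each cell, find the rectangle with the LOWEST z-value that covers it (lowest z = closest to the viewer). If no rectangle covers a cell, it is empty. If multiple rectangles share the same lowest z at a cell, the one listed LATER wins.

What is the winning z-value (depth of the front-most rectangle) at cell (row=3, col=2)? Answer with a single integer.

Check cell (3,2):
  A: rows 1-2 cols 5-7 -> outside (row miss)
  B: rows 2-3 cols 3-4 -> outside (col miss)
  C: rows 3-4 cols 2-3 z=7 -> covers; best now C (z=7)
  D: rows 0-2 cols 7-8 -> outside (row miss)
  E: rows 1-3 cols 1-2 z=6 -> covers; best now E (z=6)
Winner: E at z=6

Answer: 6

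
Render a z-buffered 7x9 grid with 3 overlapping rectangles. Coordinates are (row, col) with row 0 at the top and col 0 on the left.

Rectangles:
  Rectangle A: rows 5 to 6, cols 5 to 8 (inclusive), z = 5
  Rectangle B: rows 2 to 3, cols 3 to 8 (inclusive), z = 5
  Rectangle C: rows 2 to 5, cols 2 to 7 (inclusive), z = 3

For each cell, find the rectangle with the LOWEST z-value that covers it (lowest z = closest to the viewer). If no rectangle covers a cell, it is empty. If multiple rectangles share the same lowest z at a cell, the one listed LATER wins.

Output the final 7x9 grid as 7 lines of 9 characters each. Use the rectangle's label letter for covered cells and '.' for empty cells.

.........
.........
..CCCCCCB
..CCCCCCB
..CCCCCC.
..CCCCCCA
.....AAAA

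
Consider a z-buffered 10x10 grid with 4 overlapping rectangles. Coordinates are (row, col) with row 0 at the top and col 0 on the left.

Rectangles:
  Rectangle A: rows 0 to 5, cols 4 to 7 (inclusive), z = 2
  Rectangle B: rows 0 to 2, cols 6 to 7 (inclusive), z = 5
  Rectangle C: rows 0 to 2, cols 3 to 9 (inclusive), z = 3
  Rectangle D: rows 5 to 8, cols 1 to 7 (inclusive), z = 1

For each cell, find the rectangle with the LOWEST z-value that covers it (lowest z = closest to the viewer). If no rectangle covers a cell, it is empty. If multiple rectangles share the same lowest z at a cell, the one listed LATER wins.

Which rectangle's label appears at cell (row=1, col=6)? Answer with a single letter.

Check cell (1,6):
  A: rows 0-5 cols 4-7 z=2 -> covers; best now A (z=2)
  B: rows 0-2 cols 6-7 z=5 -> covers; best now A (z=2)
  C: rows 0-2 cols 3-9 z=3 -> covers; best now A (z=2)
  D: rows 5-8 cols 1-7 -> outside (row miss)
Winner: A at z=2

Answer: A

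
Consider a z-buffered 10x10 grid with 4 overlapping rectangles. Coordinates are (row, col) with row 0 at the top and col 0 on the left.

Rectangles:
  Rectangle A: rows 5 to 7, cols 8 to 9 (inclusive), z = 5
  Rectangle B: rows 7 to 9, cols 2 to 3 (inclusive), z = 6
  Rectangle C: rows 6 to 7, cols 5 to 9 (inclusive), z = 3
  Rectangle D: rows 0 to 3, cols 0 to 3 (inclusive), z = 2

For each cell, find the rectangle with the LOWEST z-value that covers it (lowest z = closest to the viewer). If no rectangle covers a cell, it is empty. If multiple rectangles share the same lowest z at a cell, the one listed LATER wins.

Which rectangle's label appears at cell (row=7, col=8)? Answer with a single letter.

Check cell (7,8):
  A: rows 5-7 cols 8-9 z=5 -> covers; best now A (z=5)
  B: rows 7-9 cols 2-3 -> outside (col miss)
  C: rows 6-7 cols 5-9 z=3 -> covers; best now C (z=3)
  D: rows 0-3 cols 0-3 -> outside (row miss)
Winner: C at z=3

Answer: C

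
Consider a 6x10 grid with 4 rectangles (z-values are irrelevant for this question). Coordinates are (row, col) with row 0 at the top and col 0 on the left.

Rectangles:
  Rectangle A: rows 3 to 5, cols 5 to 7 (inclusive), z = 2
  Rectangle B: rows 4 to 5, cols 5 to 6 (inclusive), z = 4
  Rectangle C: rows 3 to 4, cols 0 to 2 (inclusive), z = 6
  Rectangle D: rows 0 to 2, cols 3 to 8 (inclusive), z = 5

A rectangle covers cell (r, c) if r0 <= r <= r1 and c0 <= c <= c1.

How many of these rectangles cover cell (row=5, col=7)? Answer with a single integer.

Answer: 1

Derivation:
Check cell (5,7):
  A: rows 3-5 cols 5-7 -> covers
  B: rows 4-5 cols 5-6 -> outside (col miss)
  C: rows 3-4 cols 0-2 -> outside (row miss)
  D: rows 0-2 cols 3-8 -> outside (row miss)
Count covering = 1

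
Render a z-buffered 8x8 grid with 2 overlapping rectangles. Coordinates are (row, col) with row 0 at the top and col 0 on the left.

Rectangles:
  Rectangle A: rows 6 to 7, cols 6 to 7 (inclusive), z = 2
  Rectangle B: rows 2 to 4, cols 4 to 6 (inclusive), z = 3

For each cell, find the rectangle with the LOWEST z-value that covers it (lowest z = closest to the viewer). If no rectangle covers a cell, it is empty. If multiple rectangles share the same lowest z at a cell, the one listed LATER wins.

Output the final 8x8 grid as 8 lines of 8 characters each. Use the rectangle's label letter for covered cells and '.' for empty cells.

........
........
....BBB.
....BBB.
....BBB.
........
......AA
......AA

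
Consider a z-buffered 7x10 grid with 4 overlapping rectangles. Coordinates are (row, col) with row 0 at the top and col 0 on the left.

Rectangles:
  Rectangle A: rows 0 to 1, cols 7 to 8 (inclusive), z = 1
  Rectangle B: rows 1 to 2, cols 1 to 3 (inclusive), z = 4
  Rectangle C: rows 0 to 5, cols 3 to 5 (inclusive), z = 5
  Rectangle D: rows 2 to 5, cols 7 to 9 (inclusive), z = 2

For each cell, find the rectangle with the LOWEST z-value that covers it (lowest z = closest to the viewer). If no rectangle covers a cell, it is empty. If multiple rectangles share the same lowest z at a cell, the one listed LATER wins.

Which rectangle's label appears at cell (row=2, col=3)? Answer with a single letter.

Answer: B

Derivation:
Check cell (2,3):
  A: rows 0-1 cols 7-8 -> outside (row miss)
  B: rows 1-2 cols 1-3 z=4 -> covers; best now B (z=4)
  C: rows 0-5 cols 3-5 z=5 -> covers; best now B (z=4)
  D: rows 2-5 cols 7-9 -> outside (col miss)
Winner: B at z=4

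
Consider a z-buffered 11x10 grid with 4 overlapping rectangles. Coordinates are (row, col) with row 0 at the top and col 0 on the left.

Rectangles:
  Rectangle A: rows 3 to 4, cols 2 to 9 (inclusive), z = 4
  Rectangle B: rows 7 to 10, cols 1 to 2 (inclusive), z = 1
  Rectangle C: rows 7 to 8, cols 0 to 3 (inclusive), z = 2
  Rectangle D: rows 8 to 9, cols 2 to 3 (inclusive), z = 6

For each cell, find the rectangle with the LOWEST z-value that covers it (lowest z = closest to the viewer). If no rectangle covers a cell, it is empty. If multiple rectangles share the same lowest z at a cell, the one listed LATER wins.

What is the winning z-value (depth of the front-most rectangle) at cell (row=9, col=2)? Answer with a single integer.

Answer: 1

Derivation:
Check cell (9,2):
  A: rows 3-4 cols 2-9 -> outside (row miss)
  B: rows 7-10 cols 1-2 z=1 -> covers; best now B (z=1)
  C: rows 7-8 cols 0-3 -> outside (row miss)
  D: rows 8-9 cols 2-3 z=6 -> covers; best now B (z=1)
Winner: B at z=1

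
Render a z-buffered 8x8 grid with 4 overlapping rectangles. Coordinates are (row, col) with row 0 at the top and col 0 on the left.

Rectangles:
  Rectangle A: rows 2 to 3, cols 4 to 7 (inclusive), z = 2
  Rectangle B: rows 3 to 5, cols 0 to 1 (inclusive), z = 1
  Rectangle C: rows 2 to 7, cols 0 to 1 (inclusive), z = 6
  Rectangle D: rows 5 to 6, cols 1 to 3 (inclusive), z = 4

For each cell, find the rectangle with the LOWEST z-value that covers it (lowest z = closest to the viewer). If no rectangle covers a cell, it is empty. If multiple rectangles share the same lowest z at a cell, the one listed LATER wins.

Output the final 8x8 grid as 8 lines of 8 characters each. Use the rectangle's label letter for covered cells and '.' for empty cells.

........
........
CC..AAAA
BB..AAAA
BB......
BBDD....
CDDD....
CC......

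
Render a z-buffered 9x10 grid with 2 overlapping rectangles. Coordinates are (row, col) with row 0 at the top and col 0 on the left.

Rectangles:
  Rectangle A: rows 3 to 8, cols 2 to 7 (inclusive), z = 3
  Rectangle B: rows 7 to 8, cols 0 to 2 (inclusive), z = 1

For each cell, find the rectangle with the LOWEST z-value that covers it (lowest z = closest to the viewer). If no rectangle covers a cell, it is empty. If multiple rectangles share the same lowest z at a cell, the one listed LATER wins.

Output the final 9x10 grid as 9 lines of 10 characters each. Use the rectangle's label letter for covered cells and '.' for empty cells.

..........
..........
..........
..AAAAAA..
..AAAAAA..
..AAAAAA..
..AAAAAA..
BBBAAAAA..
BBBAAAAA..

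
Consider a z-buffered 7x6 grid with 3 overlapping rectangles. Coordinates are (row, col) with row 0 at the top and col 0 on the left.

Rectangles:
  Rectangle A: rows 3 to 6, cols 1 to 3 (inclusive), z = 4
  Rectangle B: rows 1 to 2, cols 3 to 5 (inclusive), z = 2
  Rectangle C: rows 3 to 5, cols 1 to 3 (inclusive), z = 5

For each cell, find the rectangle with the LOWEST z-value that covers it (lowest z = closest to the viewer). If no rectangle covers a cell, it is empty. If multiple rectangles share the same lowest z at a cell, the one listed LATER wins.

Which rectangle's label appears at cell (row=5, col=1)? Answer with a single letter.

Answer: A

Derivation:
Check cell (5,1):
  A: rows 3-6 cols 1-3 z=4 -> covers; best now A (z=4)
  B: rows 1-2 cols 3-5 -> outside (row miss)
  C: rows 3-5 cols 1-3 z=5 -> covers; best now A (z=4)
Winner: A at z=4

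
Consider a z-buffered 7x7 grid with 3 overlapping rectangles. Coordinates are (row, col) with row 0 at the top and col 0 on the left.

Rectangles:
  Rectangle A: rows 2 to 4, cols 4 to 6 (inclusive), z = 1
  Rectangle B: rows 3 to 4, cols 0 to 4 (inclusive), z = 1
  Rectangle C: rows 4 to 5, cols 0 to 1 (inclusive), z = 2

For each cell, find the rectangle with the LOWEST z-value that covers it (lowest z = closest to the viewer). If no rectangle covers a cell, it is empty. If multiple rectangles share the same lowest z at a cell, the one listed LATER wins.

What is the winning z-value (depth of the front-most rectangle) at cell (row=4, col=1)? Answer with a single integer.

Answer: 1

Derivation:
Check cell (4,1):
  A: rows 2-4 cols 4-6 -> outside (col miss)
  B: rows 3-4 cols 0-4 z=1 -> covers; best now B (z=1)
  C: rows 4-5 cols 0-1 z=2 -> covers; best now B (z=1)
Winner: B at z=1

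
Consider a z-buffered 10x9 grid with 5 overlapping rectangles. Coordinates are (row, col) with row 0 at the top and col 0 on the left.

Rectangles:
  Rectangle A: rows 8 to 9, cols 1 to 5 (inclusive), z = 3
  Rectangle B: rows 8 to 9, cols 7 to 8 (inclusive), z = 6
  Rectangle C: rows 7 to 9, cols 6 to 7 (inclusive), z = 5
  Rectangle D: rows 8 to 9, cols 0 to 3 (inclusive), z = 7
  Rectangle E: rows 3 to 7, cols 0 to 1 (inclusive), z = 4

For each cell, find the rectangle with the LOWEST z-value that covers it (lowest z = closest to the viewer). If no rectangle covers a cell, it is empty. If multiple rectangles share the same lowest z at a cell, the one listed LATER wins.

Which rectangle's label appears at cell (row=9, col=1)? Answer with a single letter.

Answer: A

Derivation:
Check cell (9,1):
  A: rows 8-9 cols 1-5 z=3 -> covers; best now A (z=3)
  B: rows 8-9 cols 7-8 -> outside (col miss)
  C: rows 7-9 cols 6-7 -> outside (col miss)
  D: rows 8-9 cols 0-3 z=7 -> covers; best now A (z=3)
  E: rows 3-7 cols 0-1 -> outside (row miss)
Winner: A at z=3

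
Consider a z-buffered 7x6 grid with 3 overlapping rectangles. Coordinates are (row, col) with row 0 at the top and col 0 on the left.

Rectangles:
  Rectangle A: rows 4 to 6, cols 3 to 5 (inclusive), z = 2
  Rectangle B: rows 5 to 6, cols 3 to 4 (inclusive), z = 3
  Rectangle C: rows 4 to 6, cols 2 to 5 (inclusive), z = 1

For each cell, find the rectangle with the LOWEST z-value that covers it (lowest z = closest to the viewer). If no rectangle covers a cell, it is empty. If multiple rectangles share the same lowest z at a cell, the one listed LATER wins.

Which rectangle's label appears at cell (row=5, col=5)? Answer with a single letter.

Answer: C

Derivation:
Check cell (5,5):
  A: rows 4-6 cols 3-5 z=2 -> covers; best now A (z=2)
  B: rows 5-6 cols 3-4 -> outside (col miss)
  C: rows 4-6 cols 2-5 z=1 -> covers; best now C (z=1)
Winner: C at z=1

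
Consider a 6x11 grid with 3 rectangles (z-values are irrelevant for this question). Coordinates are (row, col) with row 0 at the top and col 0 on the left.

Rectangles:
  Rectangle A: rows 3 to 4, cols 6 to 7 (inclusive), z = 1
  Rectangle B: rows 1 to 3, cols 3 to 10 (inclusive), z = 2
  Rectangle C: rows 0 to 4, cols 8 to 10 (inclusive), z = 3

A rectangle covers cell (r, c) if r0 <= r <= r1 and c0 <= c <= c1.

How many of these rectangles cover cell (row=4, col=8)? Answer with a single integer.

Check cell (4,8):
  A: rows 3-4 cols 6-7 -> outside (col miss)
  B: rows 1-3 cols 3-10 -> outside (row miss)
  C: rows 0-4 cols 8-10 -> covers
Count covering = 1

Answer: 1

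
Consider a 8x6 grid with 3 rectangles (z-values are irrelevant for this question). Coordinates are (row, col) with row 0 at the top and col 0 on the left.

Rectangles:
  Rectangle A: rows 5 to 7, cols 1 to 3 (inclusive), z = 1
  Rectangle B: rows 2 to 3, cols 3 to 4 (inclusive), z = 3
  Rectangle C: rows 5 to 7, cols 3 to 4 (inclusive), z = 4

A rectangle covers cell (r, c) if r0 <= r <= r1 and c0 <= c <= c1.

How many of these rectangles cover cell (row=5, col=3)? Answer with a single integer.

Check cell (5,3):
  A: rows 5-7 cols 1-3 -> covers
  B: rows 2-3 cols 3-4 -> outside (row miss)
  C: rows 5-7 cols 3-4 -> covers
Count covering = 2

Answer: 2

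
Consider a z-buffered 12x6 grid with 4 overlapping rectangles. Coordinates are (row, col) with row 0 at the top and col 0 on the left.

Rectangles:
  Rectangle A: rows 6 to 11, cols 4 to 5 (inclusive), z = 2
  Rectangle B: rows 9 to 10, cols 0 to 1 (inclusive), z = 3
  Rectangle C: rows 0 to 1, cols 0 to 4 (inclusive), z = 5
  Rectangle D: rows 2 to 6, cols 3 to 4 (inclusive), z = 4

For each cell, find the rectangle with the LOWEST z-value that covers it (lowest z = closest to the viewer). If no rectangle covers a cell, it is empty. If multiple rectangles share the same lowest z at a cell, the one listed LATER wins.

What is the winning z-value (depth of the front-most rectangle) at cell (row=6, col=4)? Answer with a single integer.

Answer: 2

Derivation:
Check cell (6,4):
  A: rows 6-11 cols 4-5 z=2 -> covers; best now A (z=2)
  B: rows 9-10 cols 0-1 -> outside (row miss)
  C: rows 0-1 cols 0-4 -> outside (row miss)
  D: rows 2-6 cols 3-4 z=4 -> covers; best now A (z=2)
Winner: A at z=2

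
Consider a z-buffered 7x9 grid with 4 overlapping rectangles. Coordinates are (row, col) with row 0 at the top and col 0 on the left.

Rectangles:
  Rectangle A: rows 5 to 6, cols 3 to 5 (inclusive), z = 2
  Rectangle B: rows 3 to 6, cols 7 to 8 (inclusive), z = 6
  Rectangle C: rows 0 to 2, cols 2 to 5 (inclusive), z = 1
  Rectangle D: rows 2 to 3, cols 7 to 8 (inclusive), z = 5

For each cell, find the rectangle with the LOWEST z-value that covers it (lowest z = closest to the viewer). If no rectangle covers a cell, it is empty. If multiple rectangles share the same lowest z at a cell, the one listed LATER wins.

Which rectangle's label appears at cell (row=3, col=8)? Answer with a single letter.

Answer: D

Derivation:
Check cell (3,8):
  A: rows 5-6 cols 3-5 -> outside (row miss)
  B: rows 3-6 cols 7-8 z=6 -> covers; best now B (z=6)
  C: rows 0-2 cols 2-5 -> outside (row miss)
  D: rows 2-3 cols 7-8 z=5 -> covers; best now D (z=5)
Winner: D at z=5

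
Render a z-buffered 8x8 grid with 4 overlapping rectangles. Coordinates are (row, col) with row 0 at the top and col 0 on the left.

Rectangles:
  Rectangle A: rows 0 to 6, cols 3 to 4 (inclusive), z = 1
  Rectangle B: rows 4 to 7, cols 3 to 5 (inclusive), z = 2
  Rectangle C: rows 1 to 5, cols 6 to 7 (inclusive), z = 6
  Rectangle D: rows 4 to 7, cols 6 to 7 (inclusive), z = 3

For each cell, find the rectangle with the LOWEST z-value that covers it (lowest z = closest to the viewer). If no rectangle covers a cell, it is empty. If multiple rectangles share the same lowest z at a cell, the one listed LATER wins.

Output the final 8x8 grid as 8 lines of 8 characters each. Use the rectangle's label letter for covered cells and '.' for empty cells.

...AA...
...AA.CC
...AA.CC
...AA.CC
...AABDD
...AABDD
...AABDD
...BBBDD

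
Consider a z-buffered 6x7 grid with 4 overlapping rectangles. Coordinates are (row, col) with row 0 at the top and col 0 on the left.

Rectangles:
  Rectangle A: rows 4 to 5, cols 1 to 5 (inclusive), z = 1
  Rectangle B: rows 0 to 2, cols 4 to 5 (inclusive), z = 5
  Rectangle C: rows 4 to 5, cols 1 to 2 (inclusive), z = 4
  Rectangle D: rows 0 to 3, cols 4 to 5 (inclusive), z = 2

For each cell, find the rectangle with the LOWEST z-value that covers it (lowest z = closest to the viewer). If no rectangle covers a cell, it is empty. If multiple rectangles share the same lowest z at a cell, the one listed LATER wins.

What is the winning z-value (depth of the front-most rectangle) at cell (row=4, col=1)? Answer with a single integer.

Answer: 1

Derivation:
Check cell (4,1):
  A: rows 4-5 cols 1-5 z=1 -> covers; best now A (z=1)
  B: rows 0-2 cols 4-5 -> outside (row miss)
  C: rows 4-5 cols 1-2 z=4 -> covers; best now A (z=1)
  D: rows 0-3 cols 4-5 -> outside (row miss)
Winner: A at z=1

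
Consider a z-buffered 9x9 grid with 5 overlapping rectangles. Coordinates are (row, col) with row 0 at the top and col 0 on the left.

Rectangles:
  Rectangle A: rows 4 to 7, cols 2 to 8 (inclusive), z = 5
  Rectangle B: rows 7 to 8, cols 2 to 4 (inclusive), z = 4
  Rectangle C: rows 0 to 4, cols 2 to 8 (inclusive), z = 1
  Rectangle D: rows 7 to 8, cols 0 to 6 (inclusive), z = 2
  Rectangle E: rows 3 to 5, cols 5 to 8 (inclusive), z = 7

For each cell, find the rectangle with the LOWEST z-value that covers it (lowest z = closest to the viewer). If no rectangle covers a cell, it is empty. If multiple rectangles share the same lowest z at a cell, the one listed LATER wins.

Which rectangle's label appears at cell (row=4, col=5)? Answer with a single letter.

Check cell (4,5):
  A: rows 4-7 cols 2-8 z=5 -> covers; best now A (z=5)
  B: rows 7-8 cols 2-4 -> outside (row miss)
  C: rows 0-4 cols 2-8 z=1 -> covers; best now C (z=1)
  D: rows 7-8 cols 0-6 -> outside (row miss)
  E: rows 3-5 cols 5-8 z=7 -> covers; best now C (z=1)
Winner: C at z=1

Answer: C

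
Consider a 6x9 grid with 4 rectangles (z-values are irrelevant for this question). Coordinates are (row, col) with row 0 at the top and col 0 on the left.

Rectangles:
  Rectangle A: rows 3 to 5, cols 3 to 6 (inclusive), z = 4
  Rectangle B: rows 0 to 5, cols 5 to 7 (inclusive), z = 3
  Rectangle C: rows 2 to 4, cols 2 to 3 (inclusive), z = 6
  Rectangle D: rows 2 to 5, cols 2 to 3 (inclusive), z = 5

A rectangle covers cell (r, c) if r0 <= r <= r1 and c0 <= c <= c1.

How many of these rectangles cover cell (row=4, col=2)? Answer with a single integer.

Answer: 2

Derivation:
Check cell (4,2):
  A: rows 3-5 cols 3-6 -> outside (col miss)
  B: rows 0-5 cols 5-7 -> outside (col miss)
  C: rows 2-4 cols 2-3 -> covers
  D: rows 2-5 cols 2-3 -> covers
Count covering = 2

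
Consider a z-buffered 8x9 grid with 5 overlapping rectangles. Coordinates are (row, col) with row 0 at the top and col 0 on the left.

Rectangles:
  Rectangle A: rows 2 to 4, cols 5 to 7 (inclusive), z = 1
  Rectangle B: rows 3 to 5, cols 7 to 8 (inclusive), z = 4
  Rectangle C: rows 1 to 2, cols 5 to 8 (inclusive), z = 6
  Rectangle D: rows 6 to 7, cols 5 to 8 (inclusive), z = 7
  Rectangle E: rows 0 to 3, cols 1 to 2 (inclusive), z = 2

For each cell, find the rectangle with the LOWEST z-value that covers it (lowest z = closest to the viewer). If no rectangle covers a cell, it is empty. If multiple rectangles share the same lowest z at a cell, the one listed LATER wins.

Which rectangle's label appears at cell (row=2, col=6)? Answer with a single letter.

Check cell (2,6):
  A: rows 2-4 cols 5-7 z=1 -> covers; best now A (z=1)
  B: rows 3-5 cols 7-8 -> outside (row miss)
  C: rows 1-2 cols 5-8 z=6 -> covers; best now A (z=1)
  D: rows 6-7 cols 5-8 -> outside (row miss)
  E: rows 0-3 cols 1-2 -> outside (col miss)
Winner: A at z=1

Answer: A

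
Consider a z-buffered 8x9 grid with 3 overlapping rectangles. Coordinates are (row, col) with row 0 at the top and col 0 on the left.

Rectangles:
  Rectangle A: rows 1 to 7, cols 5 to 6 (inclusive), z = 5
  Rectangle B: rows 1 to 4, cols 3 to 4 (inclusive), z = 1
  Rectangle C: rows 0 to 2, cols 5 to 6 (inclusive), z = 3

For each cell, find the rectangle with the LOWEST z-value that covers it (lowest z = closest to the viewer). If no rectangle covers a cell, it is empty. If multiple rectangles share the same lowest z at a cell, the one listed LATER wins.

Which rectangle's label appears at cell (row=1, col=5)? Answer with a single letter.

Answer: C

Derivation:
Check cell (1,5):
  A: rows 1-7 cols 5-6 z=5 -> covers; best now A (z=5)
  B: rows 1-4 cols 3-4 -> outside (col miss)
  C: rows 0-2 cols 5-6 z=3 -> covers; best now C (z=3)
Winner: C at z=3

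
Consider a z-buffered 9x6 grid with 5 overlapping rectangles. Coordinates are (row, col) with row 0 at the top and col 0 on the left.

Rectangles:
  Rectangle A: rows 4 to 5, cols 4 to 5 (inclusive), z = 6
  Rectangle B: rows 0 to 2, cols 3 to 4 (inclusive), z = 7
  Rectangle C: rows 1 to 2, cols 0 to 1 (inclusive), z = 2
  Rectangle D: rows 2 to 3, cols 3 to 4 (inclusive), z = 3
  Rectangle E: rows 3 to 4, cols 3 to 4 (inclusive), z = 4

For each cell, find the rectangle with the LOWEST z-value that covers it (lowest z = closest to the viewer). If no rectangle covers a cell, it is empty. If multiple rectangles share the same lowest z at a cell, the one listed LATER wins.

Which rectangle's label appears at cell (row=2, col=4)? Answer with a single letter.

Answer: D

Derivation:
Check cell (2,4):
  A: rows 4-5 cols 4-5 -> outside (row miss)
  B: rows 0-2 cols 3-4 z=7 -> covers; best now B (z=7)
  C: rows 1-2 cols 0-1 -> outside (col miss)
  D: rows 2-3 cols 3-4 z=3 -> covers; best now D (z=3)
  E: rows 3-4 cols 3-4 -> outside (row miss)
Winner: D at z=3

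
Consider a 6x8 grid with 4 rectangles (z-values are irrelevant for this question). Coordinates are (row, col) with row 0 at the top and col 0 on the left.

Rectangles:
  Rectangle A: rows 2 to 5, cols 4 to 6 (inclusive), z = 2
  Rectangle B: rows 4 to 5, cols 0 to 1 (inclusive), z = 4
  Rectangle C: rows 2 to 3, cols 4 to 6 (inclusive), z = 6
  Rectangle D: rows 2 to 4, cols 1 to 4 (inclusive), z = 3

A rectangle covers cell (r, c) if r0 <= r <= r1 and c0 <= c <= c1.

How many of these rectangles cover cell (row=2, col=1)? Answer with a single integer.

Answer: 1

Derivation:
Check cell (2,1):
  A: rows 2-5 cols 4-6 -> outside (col miss)
  B: rows 4-5 cols 0-1 -> outside (row miss)
  C: rows 2-3 cols 4-6 -> outside (col miss)
  D: rows 2-4 cols 1-4 -> covers
Count covering = 1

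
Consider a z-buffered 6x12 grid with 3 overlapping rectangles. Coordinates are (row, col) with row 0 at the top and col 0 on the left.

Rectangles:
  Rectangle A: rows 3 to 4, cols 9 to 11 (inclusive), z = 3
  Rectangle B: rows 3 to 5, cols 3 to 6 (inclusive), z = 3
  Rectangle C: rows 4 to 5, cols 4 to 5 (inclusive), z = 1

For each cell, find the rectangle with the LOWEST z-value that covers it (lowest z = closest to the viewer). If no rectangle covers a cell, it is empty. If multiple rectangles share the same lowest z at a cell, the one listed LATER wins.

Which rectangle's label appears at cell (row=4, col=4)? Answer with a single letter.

Check cell (4,4):
  A: rows 3-4 cols 9-11 -> outside (col miss)
  B: rows 3-5 cols 3-6 z=3 -> covers; best now B (z=3)
  C: rows 4-5 cols 4-5 z=1 -> covers; best now C (z=1)
Winner: C at z=1

Answer: C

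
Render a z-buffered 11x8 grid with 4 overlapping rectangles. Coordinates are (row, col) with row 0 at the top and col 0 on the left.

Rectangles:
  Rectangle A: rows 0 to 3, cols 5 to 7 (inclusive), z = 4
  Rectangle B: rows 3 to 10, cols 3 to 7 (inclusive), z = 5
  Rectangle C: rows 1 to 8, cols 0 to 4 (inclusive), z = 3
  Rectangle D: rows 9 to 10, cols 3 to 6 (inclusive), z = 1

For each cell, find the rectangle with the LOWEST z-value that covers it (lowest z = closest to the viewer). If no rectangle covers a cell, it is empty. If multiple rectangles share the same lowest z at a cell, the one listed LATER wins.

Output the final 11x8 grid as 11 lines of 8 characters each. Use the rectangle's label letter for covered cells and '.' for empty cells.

.....AAA
CCCCCAAA
CCCCCAAA
CCCCCAAA
CCCCCBBB
CCCCCBBB
CCCCCBBB
CCCCCBBB
CCCCCBBB
...DDDDB
...DDDDB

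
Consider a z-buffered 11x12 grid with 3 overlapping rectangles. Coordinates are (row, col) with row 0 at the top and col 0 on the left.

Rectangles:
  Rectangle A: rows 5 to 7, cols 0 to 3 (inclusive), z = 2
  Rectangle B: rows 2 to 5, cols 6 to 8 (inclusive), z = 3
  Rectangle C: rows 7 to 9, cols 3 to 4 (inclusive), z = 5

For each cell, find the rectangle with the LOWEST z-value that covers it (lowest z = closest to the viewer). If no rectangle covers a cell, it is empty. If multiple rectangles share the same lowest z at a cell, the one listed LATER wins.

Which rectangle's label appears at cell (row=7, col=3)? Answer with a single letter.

Check cell (7,3):
  A: rows 5-7 cols 0-3 z=2 -> covers; best now A (z=2)
  B: rows 2-5 cols 6-8 -> outside (row miss)
  C: rows 7-9 cols 3-4 z=5 -> covers; best now A (z=2)
Winner: A at z=2

Answer: A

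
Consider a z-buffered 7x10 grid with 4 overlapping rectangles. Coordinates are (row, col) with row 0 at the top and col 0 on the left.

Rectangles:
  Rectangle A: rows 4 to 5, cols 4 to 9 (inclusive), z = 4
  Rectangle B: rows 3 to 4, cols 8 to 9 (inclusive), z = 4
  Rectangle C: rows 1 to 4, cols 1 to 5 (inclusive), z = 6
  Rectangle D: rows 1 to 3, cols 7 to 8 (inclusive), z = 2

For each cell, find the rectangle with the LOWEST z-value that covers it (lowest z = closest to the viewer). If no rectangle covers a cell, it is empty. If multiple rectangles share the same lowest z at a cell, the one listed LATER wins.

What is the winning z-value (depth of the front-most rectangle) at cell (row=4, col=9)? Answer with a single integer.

Answer: 4

Derivation:
Check cell (4,9):
  A: rows 4-5 cols 4-9 z=4 -> covers; best now A (z=4)
  B: rows 3-4 cols 8-9 z=4 -> covers; best now B (z=4)
  C: rows 1-4 cols 1-5 -> outside (col miss)
  D: rows 1-3 cols 7-8 -> outside (row miss)
Winner: B at z=4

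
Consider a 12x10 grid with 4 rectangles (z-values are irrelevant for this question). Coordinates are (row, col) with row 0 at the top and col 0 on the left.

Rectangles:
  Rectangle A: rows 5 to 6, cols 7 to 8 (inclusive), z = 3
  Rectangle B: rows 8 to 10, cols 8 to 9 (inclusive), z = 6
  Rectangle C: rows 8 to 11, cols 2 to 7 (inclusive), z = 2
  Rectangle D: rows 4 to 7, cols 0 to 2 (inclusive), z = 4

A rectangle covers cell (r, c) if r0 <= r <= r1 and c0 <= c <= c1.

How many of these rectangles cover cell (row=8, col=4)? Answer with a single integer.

Check cell (8,4):
  A: rows 5-6 cols 7-8 -> outside (row miss)
  B: rows 8-10 cols 8-9 -> outside (col miss)
  C: rows 8-11 cols 2-7 -> covers
  D: rows 4-7 cols 0-2 -> outside (row miss)
Count covering = 1

Answer: 1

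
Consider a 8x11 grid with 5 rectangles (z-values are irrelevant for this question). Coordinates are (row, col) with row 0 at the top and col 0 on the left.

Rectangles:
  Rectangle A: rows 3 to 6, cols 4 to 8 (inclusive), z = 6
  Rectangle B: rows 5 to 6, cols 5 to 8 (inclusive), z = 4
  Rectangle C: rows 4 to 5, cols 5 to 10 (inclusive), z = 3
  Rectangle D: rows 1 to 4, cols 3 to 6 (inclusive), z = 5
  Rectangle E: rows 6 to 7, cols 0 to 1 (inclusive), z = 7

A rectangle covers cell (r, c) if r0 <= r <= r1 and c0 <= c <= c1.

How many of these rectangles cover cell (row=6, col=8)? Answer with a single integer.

Answer: 2

Derivation:
Check cell (6,8):
  A: rows 3-6 cols 4-8 -> covers
  B: rows 5-6 cols 5-8 -> covers
  C: rows 4-5 cols 5-10 -> outside (row miss)
  D: rows 1-4 cols 3-6 -> outside (row miss)
  E: rows 6-7 cols 0-1 -> outside (col miss)
Count covering = 2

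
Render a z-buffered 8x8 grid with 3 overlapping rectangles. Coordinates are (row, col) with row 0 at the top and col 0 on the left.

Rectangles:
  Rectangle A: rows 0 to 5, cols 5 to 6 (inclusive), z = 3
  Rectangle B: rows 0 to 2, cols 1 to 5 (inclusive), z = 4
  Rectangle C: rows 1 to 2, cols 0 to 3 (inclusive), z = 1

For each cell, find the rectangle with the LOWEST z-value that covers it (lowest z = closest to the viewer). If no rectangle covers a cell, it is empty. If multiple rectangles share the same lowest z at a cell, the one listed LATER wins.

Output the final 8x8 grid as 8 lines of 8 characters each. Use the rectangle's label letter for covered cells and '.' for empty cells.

.BBBBAA.
CCCCBAA.
CCCCBAA.
.....AA.
.....AA.
.....AA.
........
........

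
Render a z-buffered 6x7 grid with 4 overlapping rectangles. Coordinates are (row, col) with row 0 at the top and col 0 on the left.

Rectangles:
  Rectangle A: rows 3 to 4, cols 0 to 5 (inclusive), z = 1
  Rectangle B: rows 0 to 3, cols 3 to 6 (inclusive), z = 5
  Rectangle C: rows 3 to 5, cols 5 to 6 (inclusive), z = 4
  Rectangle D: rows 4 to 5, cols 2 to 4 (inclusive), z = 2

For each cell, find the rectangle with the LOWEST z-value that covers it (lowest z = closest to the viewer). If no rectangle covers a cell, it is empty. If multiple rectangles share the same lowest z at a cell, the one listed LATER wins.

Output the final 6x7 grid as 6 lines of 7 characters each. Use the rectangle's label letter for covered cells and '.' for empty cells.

...BBBB
...BBBB
...BBBB
AAAAAAC
AAAAAAC
..DDDCC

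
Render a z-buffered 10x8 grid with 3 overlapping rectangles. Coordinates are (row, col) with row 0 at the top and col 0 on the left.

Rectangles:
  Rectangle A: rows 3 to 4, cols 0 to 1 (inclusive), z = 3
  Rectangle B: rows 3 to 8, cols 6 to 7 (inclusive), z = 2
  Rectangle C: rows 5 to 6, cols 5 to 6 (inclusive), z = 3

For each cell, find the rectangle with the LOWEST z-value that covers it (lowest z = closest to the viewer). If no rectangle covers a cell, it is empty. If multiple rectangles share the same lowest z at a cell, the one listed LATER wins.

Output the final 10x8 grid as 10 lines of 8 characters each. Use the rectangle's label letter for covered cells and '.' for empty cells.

........
........
........
AA....BB
AA....BB
.....CBB
.....CBB
......BB
......BB
........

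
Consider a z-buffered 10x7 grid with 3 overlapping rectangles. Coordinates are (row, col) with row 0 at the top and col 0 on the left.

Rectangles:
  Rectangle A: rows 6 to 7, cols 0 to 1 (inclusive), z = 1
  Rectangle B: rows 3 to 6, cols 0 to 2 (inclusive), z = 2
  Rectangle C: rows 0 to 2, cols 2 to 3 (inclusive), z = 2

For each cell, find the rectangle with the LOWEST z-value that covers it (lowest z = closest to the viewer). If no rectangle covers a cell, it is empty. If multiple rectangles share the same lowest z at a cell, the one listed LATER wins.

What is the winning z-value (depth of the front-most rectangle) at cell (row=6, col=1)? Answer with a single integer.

Check cell (6,1):
  A: rows 6-7 cols 0-1 z=1 -> covers; best now A (z=1)
  B: rows 3-6 cols 0-2 z=2 -> covers; best now A (z=1)
  C: rows 0-2 cols 2-3 -> outside (row miss)
Winner: A at z=1

Answer: 1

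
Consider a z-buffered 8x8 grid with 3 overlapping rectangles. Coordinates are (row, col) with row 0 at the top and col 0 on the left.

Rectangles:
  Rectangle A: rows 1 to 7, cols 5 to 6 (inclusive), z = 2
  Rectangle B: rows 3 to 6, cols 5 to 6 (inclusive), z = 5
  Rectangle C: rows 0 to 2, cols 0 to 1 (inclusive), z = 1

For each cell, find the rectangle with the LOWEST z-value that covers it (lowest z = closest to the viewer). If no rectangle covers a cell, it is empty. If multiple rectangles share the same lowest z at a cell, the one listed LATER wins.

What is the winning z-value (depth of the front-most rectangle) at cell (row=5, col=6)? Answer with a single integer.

Check cell (5,6):
  A: rows 1-7 cols 5-6 z=2 -> covers; best now A (z=2)
  B: rows 3-6 cols 5-6 z=5 -> covers; best now A (z=2)
  C: rows 0-2 cols 0-1 -> outside (row miss)
Winner: A at z=2

Answer: 2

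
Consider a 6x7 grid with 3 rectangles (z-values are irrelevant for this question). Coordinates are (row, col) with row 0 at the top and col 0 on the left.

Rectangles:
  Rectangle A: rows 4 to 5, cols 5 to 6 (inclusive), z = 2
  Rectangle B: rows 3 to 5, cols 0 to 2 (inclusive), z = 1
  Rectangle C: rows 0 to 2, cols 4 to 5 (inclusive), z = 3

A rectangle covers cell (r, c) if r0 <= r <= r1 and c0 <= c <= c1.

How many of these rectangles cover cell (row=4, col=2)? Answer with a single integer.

Answer: 1

Derivation:
Check cell (4,2):
  A: rows 4-5 cols 5-6 -> outside (col miss)
  B: rows 3-5 cols 0-2 -> covers
  C: rows 0-2 cols 4-5 -> outside (row miss)
Count covering = 1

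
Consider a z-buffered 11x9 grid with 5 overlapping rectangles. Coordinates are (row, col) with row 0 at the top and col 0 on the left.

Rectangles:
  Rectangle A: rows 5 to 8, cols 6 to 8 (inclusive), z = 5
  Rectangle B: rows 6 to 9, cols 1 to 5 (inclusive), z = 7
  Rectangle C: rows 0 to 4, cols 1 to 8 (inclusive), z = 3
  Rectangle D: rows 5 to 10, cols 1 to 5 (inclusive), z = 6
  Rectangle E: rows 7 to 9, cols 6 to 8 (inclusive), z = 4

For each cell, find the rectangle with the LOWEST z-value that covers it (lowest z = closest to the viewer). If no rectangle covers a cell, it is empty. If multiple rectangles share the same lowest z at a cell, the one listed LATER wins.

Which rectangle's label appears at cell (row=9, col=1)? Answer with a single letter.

Check cell (9,1):
  A: rows 5-8 cols 6-8 -> outside (row miss)
  B: rows 6-9 cols 1-5 z=7 -> covers; best now B (z=7)
  C: rows 0-4 cols 1-8 -> outside (row miss)
  D: rows 5-10 cols 1-5 z=6 -> covers; best now D (z=6)
  E: rows 7-9 cols 6-8 -> outside (col miss)
Winner: D at z=6

Answer: D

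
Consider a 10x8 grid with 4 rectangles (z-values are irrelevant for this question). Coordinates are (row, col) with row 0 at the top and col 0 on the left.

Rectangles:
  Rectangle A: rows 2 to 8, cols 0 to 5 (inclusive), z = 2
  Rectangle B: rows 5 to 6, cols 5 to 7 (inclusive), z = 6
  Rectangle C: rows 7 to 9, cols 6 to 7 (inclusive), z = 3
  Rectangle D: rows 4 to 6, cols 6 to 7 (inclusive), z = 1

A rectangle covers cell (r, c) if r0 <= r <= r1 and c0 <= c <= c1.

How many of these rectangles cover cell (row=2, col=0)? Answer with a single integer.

Answer: 1

Derivation:
Check cell (2,0):
  A: rows 2-8 cols 0-5 -> covers
  B: rows 5-6 cols 5-7 -> outside (row miss)
  C: rows 7-9 cols 6-7 -> outside (row miss)
  D: rows 4-6 cols 6-7 -> outside (row miss)
Count covering = 1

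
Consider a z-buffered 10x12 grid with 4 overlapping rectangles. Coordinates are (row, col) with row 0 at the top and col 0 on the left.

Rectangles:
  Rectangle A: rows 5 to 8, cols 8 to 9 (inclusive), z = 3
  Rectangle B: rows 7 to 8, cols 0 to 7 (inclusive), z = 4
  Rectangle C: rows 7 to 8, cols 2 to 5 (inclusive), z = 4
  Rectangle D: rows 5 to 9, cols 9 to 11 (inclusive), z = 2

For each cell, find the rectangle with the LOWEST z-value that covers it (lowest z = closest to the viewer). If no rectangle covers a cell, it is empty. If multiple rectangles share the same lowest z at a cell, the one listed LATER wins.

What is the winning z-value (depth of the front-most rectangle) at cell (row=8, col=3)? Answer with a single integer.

Answer: 4

Derivation:
Check cell (8,3):
  A: rows 5-8 cols 8-9 -> outside (col miss)
  B: rows 7-8 cols 0-7 z=4 -> covers; best now B (z=4)
  C: rows 7-8 cols 2-5 z=4 -> covers; best now C (z=4)
  D: rows 5-9 cols 9-11 -> outside (col miss)
Winner: C at z=4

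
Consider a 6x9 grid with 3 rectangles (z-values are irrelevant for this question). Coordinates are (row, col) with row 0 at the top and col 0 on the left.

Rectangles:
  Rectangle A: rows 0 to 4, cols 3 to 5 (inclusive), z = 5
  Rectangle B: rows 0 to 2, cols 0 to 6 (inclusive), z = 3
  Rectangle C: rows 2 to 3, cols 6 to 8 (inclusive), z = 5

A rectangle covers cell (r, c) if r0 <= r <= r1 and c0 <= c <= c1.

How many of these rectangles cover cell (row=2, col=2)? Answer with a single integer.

Answer: 1

Derivation:
Check cell (2,2):
  A: rows 0-4 cols 3-5 -> outside (col miss)
  B: rows 0-2 cols 0-6 -> covers
  C: rows 2-3 cols 6-8 -> outside (col miss)
Count covering = 1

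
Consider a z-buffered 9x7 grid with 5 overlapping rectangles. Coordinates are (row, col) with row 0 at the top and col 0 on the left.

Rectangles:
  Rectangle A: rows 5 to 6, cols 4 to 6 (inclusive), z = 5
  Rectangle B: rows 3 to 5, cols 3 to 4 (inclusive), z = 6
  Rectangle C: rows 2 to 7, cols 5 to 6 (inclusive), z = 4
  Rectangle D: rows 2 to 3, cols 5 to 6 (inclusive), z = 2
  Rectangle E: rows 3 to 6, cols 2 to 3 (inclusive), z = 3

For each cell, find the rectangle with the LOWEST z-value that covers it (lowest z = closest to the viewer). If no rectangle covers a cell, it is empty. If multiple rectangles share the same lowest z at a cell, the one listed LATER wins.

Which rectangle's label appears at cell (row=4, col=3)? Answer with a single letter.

Check cell (4,3):
  A: rows 5-6 cols 4-6 -> outside (row miss)
  B: rows 3-5 cols 3-4 z=6 -> covers; best now B (z=6)
  C: rows 2-7 cols 5-6 -> outside (col miss)
  D: rows 2-3 cols 5-6 -> outside (row miss)
  E: rows 3-6 cols 2-3 z=3 -> covers; best now E (z=3)
Winner: E at z=3

Answer: E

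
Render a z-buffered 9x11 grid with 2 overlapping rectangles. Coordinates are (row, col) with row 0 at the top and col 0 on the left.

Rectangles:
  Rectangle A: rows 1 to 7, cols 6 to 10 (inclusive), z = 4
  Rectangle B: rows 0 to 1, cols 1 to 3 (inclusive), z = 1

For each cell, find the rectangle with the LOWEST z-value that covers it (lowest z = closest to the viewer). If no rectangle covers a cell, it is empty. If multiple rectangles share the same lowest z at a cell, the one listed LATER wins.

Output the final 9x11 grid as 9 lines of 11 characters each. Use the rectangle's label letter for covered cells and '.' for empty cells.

.BBB.......
.BBB..AAAAA
......AAAAA
......AAAAA
......AAAAA
......AAAAA
......AAAAA
......AAAAA
...........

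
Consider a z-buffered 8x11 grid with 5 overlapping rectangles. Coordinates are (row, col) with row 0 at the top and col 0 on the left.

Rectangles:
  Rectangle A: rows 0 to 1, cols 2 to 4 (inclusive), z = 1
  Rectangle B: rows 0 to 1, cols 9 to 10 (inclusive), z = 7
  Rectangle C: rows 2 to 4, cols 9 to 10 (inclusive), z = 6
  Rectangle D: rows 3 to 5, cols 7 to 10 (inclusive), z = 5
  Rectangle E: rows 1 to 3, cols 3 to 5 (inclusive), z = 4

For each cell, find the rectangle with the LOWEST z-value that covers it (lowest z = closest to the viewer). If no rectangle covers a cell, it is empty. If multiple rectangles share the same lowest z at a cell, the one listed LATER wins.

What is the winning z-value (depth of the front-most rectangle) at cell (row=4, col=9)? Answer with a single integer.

Check cell (4,9):
  A: rows 0-1 cols 2-4 -> outside (row miss)
  B: rows 0-1 cols 9-10 -> outside (row miss)
  C: rows 2-4 cols 9-10 z=6 -> covers; best now C (z=6)
  D: rows 3-5 cols 7-10 z=5 -> covers; best now D (z=5)
  E: rows 1-3 cols 3-5 -> outside (row miss)
Winner: D at z=5

Answer: 5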